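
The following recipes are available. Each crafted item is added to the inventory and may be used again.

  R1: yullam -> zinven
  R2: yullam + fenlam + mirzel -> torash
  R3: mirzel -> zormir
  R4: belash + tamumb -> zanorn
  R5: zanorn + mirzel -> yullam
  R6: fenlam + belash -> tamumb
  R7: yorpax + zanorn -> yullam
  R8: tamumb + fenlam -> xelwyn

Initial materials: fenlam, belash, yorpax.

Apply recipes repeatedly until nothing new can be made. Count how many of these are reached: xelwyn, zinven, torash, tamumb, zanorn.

fenlam + belash -> tamumb (R6).
Using R8, tamumb and fenlam make xelwyn.
Using R4, belash and tamumb make zanorn.
yorpax + zanorn -> yullam (R7).
Using R1, yullam makes zinven.
xelwyn: reached.
zinven: reached.
torash would need yullam, fenlam, and mirzel (R2), but mirzel is never obtained.
tamumb: reached.
zanorn: reached.
Reached: xelwyn, zinven, tamumb, and zanorn — 4 of the 5.

4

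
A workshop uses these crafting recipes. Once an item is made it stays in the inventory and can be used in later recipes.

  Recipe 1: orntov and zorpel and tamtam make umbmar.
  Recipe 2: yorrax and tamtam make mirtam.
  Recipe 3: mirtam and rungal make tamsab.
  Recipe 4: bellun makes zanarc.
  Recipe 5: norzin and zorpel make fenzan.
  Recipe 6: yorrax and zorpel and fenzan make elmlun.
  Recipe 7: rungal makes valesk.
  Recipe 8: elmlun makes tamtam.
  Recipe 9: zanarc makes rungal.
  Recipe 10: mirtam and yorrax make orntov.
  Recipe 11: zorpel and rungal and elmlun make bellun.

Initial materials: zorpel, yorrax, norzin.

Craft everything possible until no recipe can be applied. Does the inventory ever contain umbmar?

Yes

Using Recipe 5, norzin and zorpel make fenzan.
Using Recipe 6, yorrax, zorpel, and fenzan make elmlun.
Using Recipe 8, elmlun makes tamtam.
yorrax and tamtam → mirtam (Recipe 2).
mirtam and yorrax → orntov (Recipe 10).
orntov and zorpel and tamtam → umbmar (Recipe 1).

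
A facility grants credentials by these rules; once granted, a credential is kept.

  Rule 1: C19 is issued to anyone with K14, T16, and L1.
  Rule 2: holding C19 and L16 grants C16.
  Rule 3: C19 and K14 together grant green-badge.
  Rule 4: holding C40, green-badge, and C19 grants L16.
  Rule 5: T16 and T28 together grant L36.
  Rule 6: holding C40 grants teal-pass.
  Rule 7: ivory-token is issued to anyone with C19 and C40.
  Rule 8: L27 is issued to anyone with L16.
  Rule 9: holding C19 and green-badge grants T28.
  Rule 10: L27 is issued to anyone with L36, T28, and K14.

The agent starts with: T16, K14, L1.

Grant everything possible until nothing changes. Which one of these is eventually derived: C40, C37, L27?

Holding K14, T16, and L1 grants C19 (Rule 1).
Holding C19 and K14 grants green-badge (Rule 3).
Holding C19 and green-badge grants T28 (Rule 9).
Holding T16 and T28 grants L36 (Rule 5).
Holding L36, T28, and K14 grants L27 (Rule 10).
No rule produces C40, and it is not given. No rule produces C37, and it is not given.

L27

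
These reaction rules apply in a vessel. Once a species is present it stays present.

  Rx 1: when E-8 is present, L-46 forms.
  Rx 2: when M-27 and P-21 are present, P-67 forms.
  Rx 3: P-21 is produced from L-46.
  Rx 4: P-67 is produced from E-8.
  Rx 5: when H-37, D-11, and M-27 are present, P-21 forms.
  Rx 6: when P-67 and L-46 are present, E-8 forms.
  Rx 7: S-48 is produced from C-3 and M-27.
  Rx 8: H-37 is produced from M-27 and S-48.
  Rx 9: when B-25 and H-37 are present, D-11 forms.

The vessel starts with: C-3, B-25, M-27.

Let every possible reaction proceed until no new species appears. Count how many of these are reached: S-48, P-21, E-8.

2

C-3 and M-27 present → S-48 forms (Rx 7).
M-27 and S-48 present → H-37 forms (Rx 8).
B-25 and H-37 present → D-11 forms (Rx 9).
H-37, D-11, and M-27 present → P-21 forms (Rx 5).
S-48: reached.
P-21: reached.
E-8 would need P-67 and L-46 (Rx 6), but L-46 never forms.
Reached: S-48 and P-21 — 2 of the 3.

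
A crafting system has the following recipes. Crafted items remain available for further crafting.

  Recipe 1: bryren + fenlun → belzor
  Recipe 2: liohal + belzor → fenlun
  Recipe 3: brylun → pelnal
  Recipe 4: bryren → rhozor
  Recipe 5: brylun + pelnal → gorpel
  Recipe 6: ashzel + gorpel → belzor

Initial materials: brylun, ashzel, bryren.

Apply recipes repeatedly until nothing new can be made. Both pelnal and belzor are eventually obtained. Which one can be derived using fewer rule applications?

pelnal: brylun → pelnal (Recipe 3). [1 rule application]
belzor: brylun → pelnal (Recipe 3). brylun + pelnal → gorpel (Recipe 5). Using Recipe 6, ashzel and gorpel make belzor. [3 rule applications]
pelnal needs fewer.

pelnal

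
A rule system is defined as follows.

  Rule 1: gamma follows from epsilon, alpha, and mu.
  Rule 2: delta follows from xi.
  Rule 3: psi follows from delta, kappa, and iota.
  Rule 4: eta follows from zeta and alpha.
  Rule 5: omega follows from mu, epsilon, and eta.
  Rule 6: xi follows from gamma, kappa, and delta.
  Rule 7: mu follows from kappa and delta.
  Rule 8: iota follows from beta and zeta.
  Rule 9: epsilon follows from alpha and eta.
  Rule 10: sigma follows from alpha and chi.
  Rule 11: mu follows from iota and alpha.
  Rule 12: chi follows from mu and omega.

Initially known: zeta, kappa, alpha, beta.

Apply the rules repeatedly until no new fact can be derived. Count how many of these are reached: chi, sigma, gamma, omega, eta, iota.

beta and zeta hold, so iota follows (Rule 8).
From zeta and alpha, Rule 4 gives eta.
iota and alpha hold, so mu follows (Rule 11).
alpha and eta hold, so epsilon follows (Rule 9).
epsilon, alpha, and mu hold, so gamma follows (Rule 1).
From mu, epsilon, and eta, Rule 5 gives omega.
From mu and omega, Rule 12 gives chi.
From alpha and chi, Rule 10 gives sigma.
chi: reached.
sigma: reached.
gamma: reached.
omega: reached.
eta: reached.
iota: reached.
All 6 are reached.

6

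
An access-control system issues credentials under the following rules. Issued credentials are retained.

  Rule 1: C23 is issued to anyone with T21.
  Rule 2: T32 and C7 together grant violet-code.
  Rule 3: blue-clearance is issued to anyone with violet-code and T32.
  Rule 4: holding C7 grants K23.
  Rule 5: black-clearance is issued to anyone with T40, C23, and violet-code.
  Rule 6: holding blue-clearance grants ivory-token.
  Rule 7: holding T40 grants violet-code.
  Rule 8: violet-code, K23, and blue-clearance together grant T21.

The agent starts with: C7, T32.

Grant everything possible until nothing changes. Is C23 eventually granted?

Holding T32 and C7 grants violet-code (Rule 2).
Holding C7 grants K23 (Rule 4).
Holding violet-code and T32 grants blue-clearance (Rule 3).
Holding violet-code, K23, and blue-clearance grants T21 (Rule 8).
Holding T21 grants C23 (Rule 1).

Yes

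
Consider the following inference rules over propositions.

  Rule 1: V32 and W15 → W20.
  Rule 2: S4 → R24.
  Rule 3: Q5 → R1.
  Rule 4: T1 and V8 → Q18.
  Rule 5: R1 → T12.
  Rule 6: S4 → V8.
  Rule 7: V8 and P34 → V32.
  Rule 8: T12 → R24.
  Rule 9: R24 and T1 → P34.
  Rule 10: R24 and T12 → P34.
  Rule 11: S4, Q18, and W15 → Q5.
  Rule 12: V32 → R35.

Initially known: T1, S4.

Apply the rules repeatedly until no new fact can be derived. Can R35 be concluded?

Yes

From S4, Rule 2 gives R24.
From S4, Rule 6 gives V8.
R24 and T1 hold, so P34 follows (Rule 9).
V8 and P34 hold, so V32 follows (Rule 7).
V32 holds, so R35 follows (Rule 12).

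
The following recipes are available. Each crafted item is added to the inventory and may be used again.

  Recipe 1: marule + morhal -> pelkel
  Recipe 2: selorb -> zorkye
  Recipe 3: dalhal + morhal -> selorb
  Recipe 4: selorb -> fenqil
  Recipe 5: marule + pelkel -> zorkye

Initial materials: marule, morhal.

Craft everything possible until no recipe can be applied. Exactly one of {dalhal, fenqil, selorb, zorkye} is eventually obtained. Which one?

marule + morhal -> pelkel (Recipe 1).
marule + pelkel -> zorkye (Recipe 5).
fenqil would need selorb (Recipe 4), but selorb is never obtained. No rule produces dalhal, and it is not given. selorb would need dalhal and morhal (Recipe 3), but dalhal is never obtained.

zorkye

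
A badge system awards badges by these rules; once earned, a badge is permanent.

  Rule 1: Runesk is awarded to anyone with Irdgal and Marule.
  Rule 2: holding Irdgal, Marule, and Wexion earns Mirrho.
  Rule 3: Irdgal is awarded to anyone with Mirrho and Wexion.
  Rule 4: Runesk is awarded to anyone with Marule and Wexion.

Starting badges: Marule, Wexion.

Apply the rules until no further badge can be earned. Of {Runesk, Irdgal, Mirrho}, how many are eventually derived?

With Marule and Wexion, Runesk is earned (Rule 4).
Runesk: reached.
Irdgal would need Mirrho and Wexion (Rule 3), but Mirrho is never earned.
Mirrho would need Irdgal, Marule, and Wexion (Rule 2), but Irdgal is never earned.
Reached: Runesk — 1 of the 3.

1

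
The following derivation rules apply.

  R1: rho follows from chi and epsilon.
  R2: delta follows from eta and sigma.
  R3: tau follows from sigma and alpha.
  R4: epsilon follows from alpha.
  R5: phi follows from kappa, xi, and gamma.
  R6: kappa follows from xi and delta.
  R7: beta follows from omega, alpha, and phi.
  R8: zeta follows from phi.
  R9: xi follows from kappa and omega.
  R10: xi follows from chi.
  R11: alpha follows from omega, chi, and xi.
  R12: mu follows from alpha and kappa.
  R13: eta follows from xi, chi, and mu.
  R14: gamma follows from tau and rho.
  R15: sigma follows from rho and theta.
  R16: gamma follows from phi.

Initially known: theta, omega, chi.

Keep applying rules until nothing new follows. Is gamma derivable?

Yes

chi holds, so xi follows (R10).
omega, chi, and xi hold, so alpha follows (R11).
alpha holds, so epsilon follows (R4).
From chi and epsilon, R1 gives rho.
From rho and theta, R15 gives sigma.
From sigma and alpha, R3 gives tau.
tau and rho hold, so gamma follows (R14).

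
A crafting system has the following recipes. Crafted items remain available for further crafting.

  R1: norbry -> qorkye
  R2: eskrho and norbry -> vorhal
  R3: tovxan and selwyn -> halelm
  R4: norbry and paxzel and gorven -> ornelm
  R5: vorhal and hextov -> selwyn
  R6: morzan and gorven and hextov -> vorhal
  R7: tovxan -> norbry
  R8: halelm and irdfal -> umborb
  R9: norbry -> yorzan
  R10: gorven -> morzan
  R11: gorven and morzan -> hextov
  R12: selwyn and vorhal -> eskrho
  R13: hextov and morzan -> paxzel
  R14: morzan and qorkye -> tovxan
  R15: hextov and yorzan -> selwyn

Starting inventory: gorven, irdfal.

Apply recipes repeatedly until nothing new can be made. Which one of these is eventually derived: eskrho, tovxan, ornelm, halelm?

eskrho

gorven -> morzan (R10).
Using R11, gorven and morzan make hextov.
morzan and gorven and hextov -> vorhal (R6).
Using R5, vorhal and hextov make selwyn.
selwyn and vorhal -> eskrho (R12).
tovxan would need morzan and qorkye (R14), but qorkye is never obtained. halelm would need tovxan and selwyn (R3), but tovxan is never obtained. ornelm would need norbry, paxzel, and gorven (R4), but norbry is never obtained.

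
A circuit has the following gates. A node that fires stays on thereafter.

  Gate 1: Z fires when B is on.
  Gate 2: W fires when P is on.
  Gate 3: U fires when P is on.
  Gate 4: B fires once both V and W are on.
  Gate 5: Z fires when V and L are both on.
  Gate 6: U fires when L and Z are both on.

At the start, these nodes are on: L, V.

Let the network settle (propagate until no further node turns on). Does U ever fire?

V and L are on, so Z fires (Gate 5).
L and Z are on, so U fires (Gate 6).

Yes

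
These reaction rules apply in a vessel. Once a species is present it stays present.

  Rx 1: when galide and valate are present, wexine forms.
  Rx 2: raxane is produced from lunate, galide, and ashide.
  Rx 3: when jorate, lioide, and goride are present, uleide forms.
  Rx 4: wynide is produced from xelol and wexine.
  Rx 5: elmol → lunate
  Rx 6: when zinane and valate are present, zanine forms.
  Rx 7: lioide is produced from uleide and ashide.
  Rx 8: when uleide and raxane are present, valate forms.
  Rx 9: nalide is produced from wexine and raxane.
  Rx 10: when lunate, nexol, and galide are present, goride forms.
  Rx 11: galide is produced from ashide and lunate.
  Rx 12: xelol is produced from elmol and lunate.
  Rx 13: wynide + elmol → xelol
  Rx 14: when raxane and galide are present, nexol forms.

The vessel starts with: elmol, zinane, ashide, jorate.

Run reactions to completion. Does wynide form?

wynide would need xelol and wexine (Rx 4), but wexine never forms.

No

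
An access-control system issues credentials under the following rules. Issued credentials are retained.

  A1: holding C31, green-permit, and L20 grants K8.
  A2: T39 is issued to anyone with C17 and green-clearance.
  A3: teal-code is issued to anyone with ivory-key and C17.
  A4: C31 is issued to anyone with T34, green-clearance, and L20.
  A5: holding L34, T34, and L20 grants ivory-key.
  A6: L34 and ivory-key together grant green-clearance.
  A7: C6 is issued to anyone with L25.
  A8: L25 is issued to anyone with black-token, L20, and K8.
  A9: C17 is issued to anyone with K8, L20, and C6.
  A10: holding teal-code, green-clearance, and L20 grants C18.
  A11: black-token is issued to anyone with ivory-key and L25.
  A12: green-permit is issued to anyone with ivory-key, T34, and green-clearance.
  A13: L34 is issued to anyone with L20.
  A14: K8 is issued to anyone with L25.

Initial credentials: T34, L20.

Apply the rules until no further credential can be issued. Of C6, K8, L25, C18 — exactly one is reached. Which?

K8

Holding L20 grants L34 (A13).
Holding L34, T34, and L20 grants ivory-key (A5).
Holding L34 and ivory-key grants green-clearance (A6).
Holding ivory-key, T34, and green-clearance grants green-permit (A12).
Holding T34, green-clearance, and L20 grants C31 (A4).
Holding C31, green-permit, and L20 grants K8 (A1).
C18 would need teal-code, green-clearance, and L20 (A10), but teal-code is never granted. L25 would need black-token, L20, and K8 (A8), but black-token is never granted. C6 would need L25 (A7), but L25 is never granted.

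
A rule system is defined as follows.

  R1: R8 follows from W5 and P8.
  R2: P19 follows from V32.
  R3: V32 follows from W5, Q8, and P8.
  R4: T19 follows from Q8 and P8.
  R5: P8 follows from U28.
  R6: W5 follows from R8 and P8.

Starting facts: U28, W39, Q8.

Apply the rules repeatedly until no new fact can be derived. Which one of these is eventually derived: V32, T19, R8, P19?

U28 holds, so P8 follows (R5).
Q8 and P8 hold, so T19 follows (R4).
R8 would need W5 and P8 (R1), but W5 is never established. P19 would need V32 (R2), but V32 is never established. V32 would need W5, Q8, and P8 (R3), but W5 is never established.

T19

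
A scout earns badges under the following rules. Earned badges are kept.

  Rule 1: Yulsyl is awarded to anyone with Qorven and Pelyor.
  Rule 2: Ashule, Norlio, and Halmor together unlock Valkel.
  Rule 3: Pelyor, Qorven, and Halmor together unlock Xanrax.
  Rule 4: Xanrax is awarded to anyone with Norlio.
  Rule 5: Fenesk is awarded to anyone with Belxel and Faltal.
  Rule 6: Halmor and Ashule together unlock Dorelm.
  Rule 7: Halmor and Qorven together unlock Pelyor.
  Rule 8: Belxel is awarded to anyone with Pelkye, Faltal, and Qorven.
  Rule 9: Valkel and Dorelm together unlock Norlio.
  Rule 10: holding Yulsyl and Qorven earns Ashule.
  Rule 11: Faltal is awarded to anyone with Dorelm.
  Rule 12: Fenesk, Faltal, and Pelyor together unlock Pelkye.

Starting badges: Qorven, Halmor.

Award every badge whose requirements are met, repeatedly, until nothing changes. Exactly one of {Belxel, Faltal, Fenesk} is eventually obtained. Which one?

Faltal

With Halmor and Qorven, Pelyor is earned (Rule 7).
With Qorven and Pelyor, Yulsyl is earned (Rule 1).
With Yulsyl and Qorven, Ashule is earned (Rule 10).
With Halmor and Ashule, Dorelm is earned (Rule 6).
With Dorelm, Faltal is earned (Rule 11).
Belxel would need Pelkye, Faltal, and Qorven (Rule 8), but Pelkye is never earned. Fenesk would need Belxel and Faltal (Rule 5), but Belxel is never earned.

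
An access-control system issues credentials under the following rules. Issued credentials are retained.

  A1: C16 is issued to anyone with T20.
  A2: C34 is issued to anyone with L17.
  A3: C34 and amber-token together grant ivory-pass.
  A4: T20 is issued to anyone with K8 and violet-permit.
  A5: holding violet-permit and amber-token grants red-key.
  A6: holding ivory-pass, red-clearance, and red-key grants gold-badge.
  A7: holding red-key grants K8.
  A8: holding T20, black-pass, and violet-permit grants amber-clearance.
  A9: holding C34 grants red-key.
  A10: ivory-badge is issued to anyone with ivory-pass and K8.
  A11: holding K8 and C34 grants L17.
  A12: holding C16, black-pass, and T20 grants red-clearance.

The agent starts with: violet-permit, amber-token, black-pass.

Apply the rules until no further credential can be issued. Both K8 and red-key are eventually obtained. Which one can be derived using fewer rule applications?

red-key: Holding violet-permit and amber-token grants red-key (A5). [1 rule application]
K8: Holding violet-permit and amber-token grants red-key (A5). Holding red-key grants K8 (A7). [2 rule applications]
red-key needs fewer.

red-key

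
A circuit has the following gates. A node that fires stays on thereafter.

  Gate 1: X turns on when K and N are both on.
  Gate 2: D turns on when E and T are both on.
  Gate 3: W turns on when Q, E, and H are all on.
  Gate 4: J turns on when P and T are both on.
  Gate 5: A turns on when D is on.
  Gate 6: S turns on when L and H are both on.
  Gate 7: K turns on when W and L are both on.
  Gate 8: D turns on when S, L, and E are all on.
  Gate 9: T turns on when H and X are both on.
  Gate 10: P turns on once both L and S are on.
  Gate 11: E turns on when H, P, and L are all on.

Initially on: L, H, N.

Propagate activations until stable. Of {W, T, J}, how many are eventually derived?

0

W would need Q, E, and H (Gate 3), but Q never turns on.
T would need H and X (Gate 9), but X never turns on.
J would need P and T (Gate 4), but T never turns on.
None of the 3 are reached.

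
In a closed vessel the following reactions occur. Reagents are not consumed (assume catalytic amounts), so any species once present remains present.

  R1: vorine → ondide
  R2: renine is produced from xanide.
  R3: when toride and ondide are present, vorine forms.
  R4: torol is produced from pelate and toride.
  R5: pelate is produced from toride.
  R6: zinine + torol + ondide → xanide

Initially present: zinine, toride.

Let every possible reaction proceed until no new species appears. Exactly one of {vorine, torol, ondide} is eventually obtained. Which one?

torol

toride present → pelate forms (R5).
pelate and toride present → torol forms (R4).
vorine would need toride and ondide (R3), but ondide never forms. ondide would need vorine (R1), but vorine never forms.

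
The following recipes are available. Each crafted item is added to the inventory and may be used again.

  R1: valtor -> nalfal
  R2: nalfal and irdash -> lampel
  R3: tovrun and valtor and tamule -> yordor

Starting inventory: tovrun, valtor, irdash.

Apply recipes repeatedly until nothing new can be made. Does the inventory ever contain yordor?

yordor would need tovrun, valtor, and tamule (R3), but tamule is never obtained.

No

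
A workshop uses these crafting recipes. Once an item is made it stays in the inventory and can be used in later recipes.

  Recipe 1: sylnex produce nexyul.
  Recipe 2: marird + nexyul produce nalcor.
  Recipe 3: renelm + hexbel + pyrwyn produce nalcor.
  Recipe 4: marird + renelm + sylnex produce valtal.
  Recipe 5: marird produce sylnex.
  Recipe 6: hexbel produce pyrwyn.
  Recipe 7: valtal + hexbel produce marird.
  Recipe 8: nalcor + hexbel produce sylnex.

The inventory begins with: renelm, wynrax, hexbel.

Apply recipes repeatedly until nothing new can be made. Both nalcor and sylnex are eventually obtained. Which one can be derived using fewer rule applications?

nalcor: Using Recipe 6, hexbel makes pyrwyn. Using Recipe 3, renelm, hexbel, and pyrwyn make nalcor. [2 rule applications]
sylnex: hexbel → pyrwyn (Recipe 6). Using Recipe 3, renelm, hexbel, and pyrwyn make nalcor. nalcor + hexbel → sylnex (Recipe 8). [3 rule applications]
nalcor needs fewer.

nalcor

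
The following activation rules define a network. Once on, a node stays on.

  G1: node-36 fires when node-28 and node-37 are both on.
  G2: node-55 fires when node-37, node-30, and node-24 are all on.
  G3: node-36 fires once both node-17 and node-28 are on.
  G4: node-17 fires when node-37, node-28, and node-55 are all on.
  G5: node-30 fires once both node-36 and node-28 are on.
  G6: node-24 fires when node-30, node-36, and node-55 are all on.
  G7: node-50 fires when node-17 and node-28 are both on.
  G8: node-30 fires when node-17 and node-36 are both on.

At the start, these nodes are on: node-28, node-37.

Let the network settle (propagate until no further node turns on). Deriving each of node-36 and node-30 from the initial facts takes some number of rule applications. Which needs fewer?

node-36

node-36: node-28 and node-37 are on, so node-36 fires (G1). [1 rule application]
node-30: node-28 and node-37 are on, so node-36 fires (G1). G5: node-36 and node-28 on → node-30 on. [2 rule applications]
node-36 needs fewer.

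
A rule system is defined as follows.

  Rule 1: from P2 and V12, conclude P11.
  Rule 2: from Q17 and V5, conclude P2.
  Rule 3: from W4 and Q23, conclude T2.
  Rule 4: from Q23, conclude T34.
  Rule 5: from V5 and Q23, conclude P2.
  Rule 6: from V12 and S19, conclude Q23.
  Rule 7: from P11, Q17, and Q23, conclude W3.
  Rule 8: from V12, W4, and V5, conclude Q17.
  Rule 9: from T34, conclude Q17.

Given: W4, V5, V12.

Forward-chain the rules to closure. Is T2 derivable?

T2 would need W4 and Q23 (Rule 3), but Q23 is never established.

No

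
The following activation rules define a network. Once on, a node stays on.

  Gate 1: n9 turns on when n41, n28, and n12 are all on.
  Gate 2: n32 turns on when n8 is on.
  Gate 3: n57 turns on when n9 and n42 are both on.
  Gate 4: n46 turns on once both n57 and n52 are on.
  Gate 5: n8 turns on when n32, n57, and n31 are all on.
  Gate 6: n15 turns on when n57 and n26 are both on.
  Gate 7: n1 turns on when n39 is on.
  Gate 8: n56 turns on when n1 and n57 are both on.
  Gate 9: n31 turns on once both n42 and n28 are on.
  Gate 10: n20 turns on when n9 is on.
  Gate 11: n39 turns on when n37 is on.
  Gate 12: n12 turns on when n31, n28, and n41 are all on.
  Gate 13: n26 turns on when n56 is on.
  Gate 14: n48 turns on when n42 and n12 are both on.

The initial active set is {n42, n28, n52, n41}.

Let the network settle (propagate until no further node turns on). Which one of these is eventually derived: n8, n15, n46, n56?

Gate 9: n42 and n28 on → n31 on.
n31, n28, and n41 are on, so n12 turns on (Gate 12).
n41, n28, and n12 are on, so n9 turns on (Gate 1).
Gate 3: n9 and n42 on → n57 on.
Gate 4: n57 and n52 on → n46 on.
n56 would need n1 and n57 (Gate 8), but n1 never turns on. n8 would need n32, n57, and n31 (Gate 5), but n32 never turns on. n15 would need n57 and n26 (Gate 6), but n26 never turns on.

n46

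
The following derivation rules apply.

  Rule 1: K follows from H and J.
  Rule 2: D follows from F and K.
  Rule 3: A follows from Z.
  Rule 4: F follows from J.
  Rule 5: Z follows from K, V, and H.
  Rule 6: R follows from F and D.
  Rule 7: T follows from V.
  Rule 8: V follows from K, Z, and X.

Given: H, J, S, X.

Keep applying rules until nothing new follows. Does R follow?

Yes

H and J hold, so K follows (Rule 1).
J holds, so F follows (Rule 4).
F and K hold, so D follows (Rule 2).
From F and D, Rule 6 gives R.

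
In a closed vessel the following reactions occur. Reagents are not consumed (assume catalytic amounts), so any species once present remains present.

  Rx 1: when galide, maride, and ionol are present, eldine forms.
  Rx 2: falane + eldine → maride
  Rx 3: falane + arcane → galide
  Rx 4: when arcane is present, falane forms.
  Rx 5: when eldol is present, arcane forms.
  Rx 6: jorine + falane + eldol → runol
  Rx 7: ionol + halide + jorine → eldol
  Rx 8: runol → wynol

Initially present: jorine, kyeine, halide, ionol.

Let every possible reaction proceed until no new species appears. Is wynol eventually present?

ionol, halide, and jorine present → eldol forms (Rx 7).
eldol present → arcane forms (Rx 5).
arcane present → falane forms (Rx 4).
jorine, falane, and eldol present → runol forms (Rx 6).
runol present → wynol forms (Rx 8).

Yes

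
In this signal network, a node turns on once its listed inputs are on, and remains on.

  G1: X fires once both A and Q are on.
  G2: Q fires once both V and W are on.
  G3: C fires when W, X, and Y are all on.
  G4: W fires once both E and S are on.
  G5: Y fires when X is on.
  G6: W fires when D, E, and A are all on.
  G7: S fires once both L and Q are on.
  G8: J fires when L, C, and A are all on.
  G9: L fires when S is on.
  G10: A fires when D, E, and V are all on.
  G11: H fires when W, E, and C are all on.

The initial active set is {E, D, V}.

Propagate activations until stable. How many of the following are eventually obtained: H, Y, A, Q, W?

5

D, E, and V are on, so A fires (G10).
G6: D, E, and A on → W on.
V and W are on, so Q fires (G2).
A and Q are on, so X fires (G1).
X is on, so Y fires (G5).
G3: W, X, and Y on → C on.
G11: W, E, and C on → H on.
H: reached.
Y: reached.
A: reached.
Q: reached.
W: reached.
All 5 are reached.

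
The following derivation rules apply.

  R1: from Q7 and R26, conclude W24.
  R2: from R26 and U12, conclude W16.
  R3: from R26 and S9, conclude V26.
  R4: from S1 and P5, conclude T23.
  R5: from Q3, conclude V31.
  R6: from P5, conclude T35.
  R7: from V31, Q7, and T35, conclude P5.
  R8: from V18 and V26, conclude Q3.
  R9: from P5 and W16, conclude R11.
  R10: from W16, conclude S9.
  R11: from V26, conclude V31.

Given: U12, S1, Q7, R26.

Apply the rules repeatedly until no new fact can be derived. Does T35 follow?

T35 would need P5 (R6), but P5 is never established.

No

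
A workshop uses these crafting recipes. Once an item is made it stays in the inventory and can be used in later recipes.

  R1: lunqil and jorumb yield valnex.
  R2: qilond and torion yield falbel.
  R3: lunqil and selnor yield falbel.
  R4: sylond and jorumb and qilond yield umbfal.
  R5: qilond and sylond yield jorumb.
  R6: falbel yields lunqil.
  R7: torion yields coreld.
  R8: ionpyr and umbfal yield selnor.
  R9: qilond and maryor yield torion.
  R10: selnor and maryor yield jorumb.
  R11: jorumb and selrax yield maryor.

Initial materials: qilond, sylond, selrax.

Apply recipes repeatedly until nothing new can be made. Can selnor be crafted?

No

selnor would need ionpyr and umbfal (R8), but ionpyr is never obtained.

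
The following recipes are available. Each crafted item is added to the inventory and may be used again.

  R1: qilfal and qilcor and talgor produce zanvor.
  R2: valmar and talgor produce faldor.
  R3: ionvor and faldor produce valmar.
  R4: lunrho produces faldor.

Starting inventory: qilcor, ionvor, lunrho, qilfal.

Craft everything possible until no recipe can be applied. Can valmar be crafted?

Yes

lunrho → faldor (R4).
ionvor and faldor → valmar (R3).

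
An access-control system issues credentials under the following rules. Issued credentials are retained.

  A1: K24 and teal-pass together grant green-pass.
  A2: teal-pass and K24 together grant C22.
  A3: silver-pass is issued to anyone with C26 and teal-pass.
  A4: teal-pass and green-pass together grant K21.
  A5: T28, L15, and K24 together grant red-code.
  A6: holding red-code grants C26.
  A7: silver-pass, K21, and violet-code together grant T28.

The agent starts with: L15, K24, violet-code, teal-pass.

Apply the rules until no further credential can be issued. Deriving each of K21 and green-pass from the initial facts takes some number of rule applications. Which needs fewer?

green-pass: Holding K24 and teal-pass grants green-pass (A1). [1 rule application]
K21: Holding K24 and teal-pass grants green-pass (A1). Holding teal-pass and green-pass grants K21 (A4). [2 rule applications]
green-pass needs fewer.

green-pass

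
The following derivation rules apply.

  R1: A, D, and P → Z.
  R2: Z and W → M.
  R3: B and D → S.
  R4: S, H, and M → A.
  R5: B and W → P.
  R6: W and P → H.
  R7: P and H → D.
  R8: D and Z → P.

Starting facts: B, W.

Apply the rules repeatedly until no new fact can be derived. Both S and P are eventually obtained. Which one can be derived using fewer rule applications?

P: B and W hold, so P follows (R5). [1 rule application]
S: B and W hold, so P follows (R5). W and P hold, so H follows (R6). P and H hold, so D follows (R7). From B and D, R3 gives S. [4 rule applications]
P needs fewer.

P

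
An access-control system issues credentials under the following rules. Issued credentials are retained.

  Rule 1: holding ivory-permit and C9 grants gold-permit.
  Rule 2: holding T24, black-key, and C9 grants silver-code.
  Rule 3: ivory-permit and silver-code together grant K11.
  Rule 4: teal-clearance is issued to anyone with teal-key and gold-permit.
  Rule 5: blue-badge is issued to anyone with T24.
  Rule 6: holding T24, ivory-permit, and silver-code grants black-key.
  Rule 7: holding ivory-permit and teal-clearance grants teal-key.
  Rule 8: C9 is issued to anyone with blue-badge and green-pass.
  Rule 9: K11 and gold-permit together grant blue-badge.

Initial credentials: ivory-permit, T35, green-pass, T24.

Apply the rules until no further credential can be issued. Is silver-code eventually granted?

No

silver-code would need T24, black-key, and C9 (Rule 2), but black-key is never granted.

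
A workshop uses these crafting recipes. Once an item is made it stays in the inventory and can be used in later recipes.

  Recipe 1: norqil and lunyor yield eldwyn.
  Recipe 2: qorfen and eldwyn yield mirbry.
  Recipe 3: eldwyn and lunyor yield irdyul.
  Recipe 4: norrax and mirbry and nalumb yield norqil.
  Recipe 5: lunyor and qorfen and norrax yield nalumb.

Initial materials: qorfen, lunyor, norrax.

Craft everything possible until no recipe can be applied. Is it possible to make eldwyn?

No

eldwyn would need norqil and lunyor (Recipe 1), but norqil is never obtained.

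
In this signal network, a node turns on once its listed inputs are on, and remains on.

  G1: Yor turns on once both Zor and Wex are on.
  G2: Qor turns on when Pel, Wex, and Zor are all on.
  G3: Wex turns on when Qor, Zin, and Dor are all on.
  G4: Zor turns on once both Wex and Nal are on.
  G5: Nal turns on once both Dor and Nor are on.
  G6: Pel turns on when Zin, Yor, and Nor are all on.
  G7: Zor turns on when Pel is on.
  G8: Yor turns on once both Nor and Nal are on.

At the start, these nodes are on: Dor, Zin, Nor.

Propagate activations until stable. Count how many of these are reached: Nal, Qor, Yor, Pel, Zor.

4

G5: Dor and Nor on → Nal on.
G8: Nor and Nal on → Yor on.
G6: Zin, Yor, and Nor on → Pel on.
G7: Pel on → Zor on.
Nal: reached.
Qor would need Pel, Wex, and Zor (G2), but Wex never turns on.
Yor: reached.
Pel: reached.
Zor: reached.
Reached: Nal, Yor, Pel, and Zor — 4 of the 5.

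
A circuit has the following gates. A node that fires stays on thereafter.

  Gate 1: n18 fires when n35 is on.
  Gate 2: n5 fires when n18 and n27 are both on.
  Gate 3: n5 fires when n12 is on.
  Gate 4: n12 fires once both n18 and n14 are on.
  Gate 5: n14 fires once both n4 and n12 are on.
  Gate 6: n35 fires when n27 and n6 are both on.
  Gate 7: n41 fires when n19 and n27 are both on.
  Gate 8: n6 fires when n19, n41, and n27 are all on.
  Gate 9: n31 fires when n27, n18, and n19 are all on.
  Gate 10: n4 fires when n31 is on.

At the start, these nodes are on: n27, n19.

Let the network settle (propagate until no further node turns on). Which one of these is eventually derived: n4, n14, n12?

n19 and n27 are on, so n41 fires (Gate 7).
n19, n41, and n27 are on, so n6 fires (Gate 8).
Gate 6: n27 and n6 on → n35 on.
n35 is on, so n18 fires (Gate 1).
Gate 9: n27, n18, and n19 on → n31 on.
n31 is on, so n4 fires (Gate 10).
n14 would need n4 and n12 (Gate 5), but n12 never turns on. n12 would need n18 and n14 (Gate 4), but n14 never turns on.

n4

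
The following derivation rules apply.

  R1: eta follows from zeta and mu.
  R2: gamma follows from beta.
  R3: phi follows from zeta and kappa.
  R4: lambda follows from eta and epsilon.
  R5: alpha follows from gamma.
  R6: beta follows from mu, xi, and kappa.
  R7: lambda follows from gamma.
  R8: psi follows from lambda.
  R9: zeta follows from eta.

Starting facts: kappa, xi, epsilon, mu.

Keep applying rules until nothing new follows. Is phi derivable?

phi would need zeta and kappa (R3), but zeta is never established.

No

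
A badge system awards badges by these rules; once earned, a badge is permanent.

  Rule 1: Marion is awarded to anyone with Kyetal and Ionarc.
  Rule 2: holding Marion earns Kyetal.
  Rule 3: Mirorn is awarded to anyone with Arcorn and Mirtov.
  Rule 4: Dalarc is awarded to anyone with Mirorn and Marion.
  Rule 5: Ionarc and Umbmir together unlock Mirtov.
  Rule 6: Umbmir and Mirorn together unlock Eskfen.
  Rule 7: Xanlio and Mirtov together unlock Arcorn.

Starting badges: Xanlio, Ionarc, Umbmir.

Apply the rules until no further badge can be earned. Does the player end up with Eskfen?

With Ionarc and Umbmir, Mirtov is earned (Rule 5).
With Xanlio and Mirtov, Arcorn is earned (Rule 7).
With Arcorn and Mirtov, Mirorn is earned (Rule 3).
With Umbmir and Mirorn, Eskfen is earned (Rule 6).

Yes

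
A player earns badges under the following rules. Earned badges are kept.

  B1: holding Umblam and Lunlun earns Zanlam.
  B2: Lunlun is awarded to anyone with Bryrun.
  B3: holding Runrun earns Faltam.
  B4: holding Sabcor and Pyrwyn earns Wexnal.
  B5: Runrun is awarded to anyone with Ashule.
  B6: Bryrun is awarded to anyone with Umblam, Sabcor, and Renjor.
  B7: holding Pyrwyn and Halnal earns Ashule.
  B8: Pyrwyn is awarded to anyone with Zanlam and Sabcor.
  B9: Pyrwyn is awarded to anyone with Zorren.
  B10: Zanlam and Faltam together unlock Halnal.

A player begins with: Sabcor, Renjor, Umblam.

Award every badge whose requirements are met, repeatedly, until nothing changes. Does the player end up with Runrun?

No

Runrun would need Ashule (B5), but Ashule is never earned.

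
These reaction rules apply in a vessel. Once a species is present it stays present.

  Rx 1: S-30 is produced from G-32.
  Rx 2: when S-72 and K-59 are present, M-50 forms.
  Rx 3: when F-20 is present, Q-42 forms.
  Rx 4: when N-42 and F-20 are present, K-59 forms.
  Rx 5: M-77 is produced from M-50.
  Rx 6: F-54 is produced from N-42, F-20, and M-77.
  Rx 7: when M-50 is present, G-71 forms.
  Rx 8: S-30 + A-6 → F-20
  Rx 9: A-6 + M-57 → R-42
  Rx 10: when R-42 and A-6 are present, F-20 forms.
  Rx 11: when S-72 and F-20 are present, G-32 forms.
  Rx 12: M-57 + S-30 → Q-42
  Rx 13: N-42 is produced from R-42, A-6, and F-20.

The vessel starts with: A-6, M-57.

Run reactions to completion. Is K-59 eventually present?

Yes

A-6 and M-57 present → R-42 forms (Rx 9).
R-42 and A-6 present → F-20 forms (Rx 10).
R-42, A-6, and F-20 present → N-42 forms (Rx 13).
N-42 and F-20 present → K-59 forms (Rx 4).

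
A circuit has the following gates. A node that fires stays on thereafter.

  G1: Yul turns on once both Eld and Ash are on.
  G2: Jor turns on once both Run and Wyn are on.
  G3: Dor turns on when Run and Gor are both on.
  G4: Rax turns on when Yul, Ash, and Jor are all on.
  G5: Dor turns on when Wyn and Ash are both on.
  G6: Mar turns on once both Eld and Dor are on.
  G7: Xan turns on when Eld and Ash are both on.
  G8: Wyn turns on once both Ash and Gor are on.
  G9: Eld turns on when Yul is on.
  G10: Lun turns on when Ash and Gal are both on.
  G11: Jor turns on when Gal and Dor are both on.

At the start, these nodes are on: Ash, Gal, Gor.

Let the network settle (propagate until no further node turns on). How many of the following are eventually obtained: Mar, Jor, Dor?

2

Ash and Gor are on, so Wyn turns on (G8).
G5: Wyn and Ash on → Dor on.
G11: Gal and Dor on → Jor on.
Mar would need Eld and Dor (G6), but Eld never turns on.
Jor: reached.
Dor: reached.
Reached: Jor and Dor — 2 of the 3.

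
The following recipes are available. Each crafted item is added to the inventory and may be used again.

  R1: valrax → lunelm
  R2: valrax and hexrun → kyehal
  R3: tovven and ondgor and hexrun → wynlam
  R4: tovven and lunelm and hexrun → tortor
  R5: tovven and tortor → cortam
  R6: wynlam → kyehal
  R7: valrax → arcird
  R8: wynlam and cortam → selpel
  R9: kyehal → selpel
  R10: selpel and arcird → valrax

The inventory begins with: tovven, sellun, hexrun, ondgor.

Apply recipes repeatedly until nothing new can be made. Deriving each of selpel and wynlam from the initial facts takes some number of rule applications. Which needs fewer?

wynlam

wynlam: tovven and ondgor and hexrun → wynlam (R3). [1 rule application]
selpel: Using R3, tovven, ondgor, and hexrun make wynlam. Using R6, wynlam makes kyehal. kyehal → selpel (R9). [3 rule applications]
wynlam needs fewer.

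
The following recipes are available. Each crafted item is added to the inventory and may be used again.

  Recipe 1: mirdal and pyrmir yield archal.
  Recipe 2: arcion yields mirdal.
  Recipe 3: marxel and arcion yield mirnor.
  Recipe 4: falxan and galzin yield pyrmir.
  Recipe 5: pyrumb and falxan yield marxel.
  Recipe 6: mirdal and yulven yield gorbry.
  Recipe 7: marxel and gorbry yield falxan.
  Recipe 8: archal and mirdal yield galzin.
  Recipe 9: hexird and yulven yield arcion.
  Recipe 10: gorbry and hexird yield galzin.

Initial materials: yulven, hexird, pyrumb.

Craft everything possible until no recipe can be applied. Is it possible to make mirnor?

mirnor would need marxel and arcion (Recipe 3), but marxel is never obtained.

No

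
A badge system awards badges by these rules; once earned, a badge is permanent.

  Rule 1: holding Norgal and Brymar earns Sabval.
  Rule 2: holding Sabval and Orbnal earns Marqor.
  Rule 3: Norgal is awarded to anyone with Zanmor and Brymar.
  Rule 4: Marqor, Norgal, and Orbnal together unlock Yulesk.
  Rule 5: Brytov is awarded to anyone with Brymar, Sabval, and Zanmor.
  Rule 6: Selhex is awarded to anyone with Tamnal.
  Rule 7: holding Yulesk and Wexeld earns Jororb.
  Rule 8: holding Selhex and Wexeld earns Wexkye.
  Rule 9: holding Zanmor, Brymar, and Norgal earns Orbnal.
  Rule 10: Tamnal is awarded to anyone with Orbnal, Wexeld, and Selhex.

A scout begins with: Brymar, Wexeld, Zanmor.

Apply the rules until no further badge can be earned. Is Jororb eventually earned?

Yes

With Zanmor and Brymar, Norgal is earned (Rule 3).
With Zanmor, Brymar, and Norgal, Orbnal is earned (Rule 9).
With Norgal and Brymar, Sabval is earned (Rule 1).
With Sabval and Orbnal, Marqor is earned (Rule 2).
With Marqor, Norgal, and Orbnal, Yulesk is earned (Rule 4).
With Yulesk and Wexeld, Jororb is earned (Rule 7).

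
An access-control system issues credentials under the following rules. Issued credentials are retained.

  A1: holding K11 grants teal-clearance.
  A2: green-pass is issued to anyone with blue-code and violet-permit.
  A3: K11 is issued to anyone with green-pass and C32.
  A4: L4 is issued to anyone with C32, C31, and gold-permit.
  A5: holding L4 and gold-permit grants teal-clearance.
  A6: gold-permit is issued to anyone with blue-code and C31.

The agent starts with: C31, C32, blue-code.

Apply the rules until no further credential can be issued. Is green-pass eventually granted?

No

green-pass would need blue-code and violet-permit (A2), but violet-permit is never granted.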